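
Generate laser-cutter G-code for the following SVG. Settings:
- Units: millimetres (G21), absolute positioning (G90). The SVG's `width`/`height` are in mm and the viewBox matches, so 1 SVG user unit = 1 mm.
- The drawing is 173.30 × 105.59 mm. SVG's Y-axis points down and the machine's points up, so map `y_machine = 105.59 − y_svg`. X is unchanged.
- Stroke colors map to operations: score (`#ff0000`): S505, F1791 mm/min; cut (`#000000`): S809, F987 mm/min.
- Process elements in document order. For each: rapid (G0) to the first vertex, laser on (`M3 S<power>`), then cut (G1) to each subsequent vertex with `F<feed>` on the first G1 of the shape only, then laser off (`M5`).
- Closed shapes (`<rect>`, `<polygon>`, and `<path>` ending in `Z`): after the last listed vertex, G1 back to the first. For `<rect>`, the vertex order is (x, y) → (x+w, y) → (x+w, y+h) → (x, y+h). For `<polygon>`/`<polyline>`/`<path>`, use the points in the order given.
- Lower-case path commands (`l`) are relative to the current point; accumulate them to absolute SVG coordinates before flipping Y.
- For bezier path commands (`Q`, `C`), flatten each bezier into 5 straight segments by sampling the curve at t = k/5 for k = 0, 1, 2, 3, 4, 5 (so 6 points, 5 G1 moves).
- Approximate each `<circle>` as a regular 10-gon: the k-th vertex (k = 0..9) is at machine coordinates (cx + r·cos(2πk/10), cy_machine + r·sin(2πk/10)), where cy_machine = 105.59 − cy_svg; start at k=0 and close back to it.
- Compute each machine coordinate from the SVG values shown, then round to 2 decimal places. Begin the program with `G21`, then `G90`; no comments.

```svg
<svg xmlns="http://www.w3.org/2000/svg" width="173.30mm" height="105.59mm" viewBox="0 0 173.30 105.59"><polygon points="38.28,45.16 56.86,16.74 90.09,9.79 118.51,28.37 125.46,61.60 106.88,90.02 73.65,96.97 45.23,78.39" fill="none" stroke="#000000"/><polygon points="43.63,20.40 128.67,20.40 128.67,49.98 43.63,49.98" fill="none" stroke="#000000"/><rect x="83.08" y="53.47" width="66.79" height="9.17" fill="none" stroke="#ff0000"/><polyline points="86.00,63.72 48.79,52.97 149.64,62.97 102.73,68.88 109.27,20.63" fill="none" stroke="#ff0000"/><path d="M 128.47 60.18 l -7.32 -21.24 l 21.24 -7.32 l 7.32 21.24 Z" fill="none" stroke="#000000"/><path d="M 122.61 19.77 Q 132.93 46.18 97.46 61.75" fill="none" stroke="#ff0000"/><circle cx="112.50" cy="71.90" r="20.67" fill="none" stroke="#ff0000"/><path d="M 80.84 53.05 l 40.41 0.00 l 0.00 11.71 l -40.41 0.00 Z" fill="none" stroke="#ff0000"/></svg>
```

viewBox `0 0 173.30 105.59` with mm width/height → 1 unit = 1 mm. Flip: y_m = 105.59 − y_svg.

**Shape 1** — `<polygon>` regular polygon, stroke `#000000` → cut (S809, F987). Machine vertices: (38.28,60.43) → (56.86,88.85) → (90.09,95.80) → (118.51,77.22) → (125.46,43.99) → (106.88,15.57) → (73.65,8.62) → (45.23,27.20) → (38.28,60.43). Closed: final G1 returns to the first vertex.

**Shape 2** — `<polygon>` rectangle, stroke `#000000` → cut (S809, F987). Machine vertices: (43.63,85.19) → (128.67,85.19) → (128.67,55.61) → (43.63,55.61) → (43.63,85.19). Closed: final G1 returns to the first vertex.

**Shape 3** — `<rect>` rectangle, stroke `#ff0000` → score (S505, F1791). Machine vertices: (83.08,52.12) → (149.87,52.12) → (149.87,42.95) → (83.08,42.95) → (83.08,52.12). Closed: final G1 returns to the first vertex.

**Shape 4** — `<polyline>` open polyline, stroke `#ff0000` → score (S505, F1791). Machine vertices: (86.00,41.87) → (48.79,52.62) → (149.64,42.62) → (102.73,36.71) → (109.27,84.96). Open path.

**Shape 5** — `<path>` regular polygon, stroke `#000000` → cut (S809, F987). Machine vertices: (128.47,45.41) → (121.15,66.65) → (142.39,73.97) → (149.71,52.73) → (128.47,45.41). Closed: final G1 returns to the first vertex.

**Shape 6** — `<path>` quadratic bezier, stroke `#ff0000` → score (S505, F1791). Control points (SVG): P0=(122.61,19.77), P1=(132.93,46.18), P2=(97.46,61.75); sampled at t=k/5. Machine vertices: (122.61,85.82) → (124.91,75.69) → (123.54,66.43) → (118.51,58.03) → (109.82,50.50) → (97.46,43.84). Open path.

**Shape 7** — `<circle>` circle, stroke `#ff0000` → score (S505, F1791). Machine vertices: (133.17,33.69) → (129.22,45.84) → (118.89,53.35) → (106.11,53.35) → (95.78,45.84) → (91.83,33.69) → (95.78,21.54) → (106.11,14.03) → (118.89,14.03) → (129.22,21.54) → (133.17,33.69). Closed: final G1 returns to the first vertex.

**Shape 8** — `<path>` rectangle, stroke `#ff0000` → score (S505, F1791). Machine vertices: (80.84,52.54) → (121.25,52.54) → (121.25,40.83) → (80.84,40.83) → (80.84,52.54). Closed: final G1 returns to the first vertex.

G21
G90
G0 X38.28 Y60.43
M3 S809
G1 X56.86 Y88.85 F987
G1 X90.09 Y95.80
G1 X118.51 Y77.22
G1 X125.46 Y43.99
G1 X106.88 Y15.57
G1 X73.65 Y8.62
G1 X45.23 Y27.20
G1 X38.28 Y60.43
M5
G0 X43.63 Y85.19
M3 S809
G1 X128.67 Y85.19 F987
G1 X128.67 Y55.61
G1 X43.63 Y55.61
G1 X43.63 Y85.19
M5
G0 X83.08 Y52.12
M3 S505
G1 X149.87 Y52.12 F1791
G1 X149.87 Y42.95
G1 X83.08 Y42.95
G1 X83.08 Y52.12
M5
G0 X86.00 Y41.87
M3 S505
G1 X48.79 Y52.62 F1791
G1 X149.64 Y42.62
G1 X102.73 Y36.71
G1 X109.27 Y84.96
M5
G0 X128.47 Y45.41
M3 S809
G1 X121.15 Y66.65 F987
G1 X142.39 Y73.97
G1 X149.71 Y52.73
G1 X128.47 Y45.41
M5
G0 X122.61 Y85.82
M3 S505
G1 X124.91 Y75.69 F1791
G1 X123.54 Y66.43
G1 X118.51 Y58.03
G1 X109.82 Y50.50
G1 X97.46 Y43.84
M5
G0 X133.17 Y33.69
M3 S505
G1 X129.22 Y45.84 F1791
G1 X118.89 Y53.35
G1 X106.11 Y53.35
G1 X95.78 Y45.84
G1 X91.83 Y33.69
G1 X95.78 Y21.54
G1 X106.11 Y14.03
G1 X118.89 Y14.03
G1 X129.22 Y21.54
G1 X133.17 Y33.69
M5
G0 X80.84 Y52.54
M3 S505
G1 X121.25 Y52.54 F1791
G1 X121.25 Y40.83
G1 X80.84 Y40.83
G1 X80.84 Y52.54
M5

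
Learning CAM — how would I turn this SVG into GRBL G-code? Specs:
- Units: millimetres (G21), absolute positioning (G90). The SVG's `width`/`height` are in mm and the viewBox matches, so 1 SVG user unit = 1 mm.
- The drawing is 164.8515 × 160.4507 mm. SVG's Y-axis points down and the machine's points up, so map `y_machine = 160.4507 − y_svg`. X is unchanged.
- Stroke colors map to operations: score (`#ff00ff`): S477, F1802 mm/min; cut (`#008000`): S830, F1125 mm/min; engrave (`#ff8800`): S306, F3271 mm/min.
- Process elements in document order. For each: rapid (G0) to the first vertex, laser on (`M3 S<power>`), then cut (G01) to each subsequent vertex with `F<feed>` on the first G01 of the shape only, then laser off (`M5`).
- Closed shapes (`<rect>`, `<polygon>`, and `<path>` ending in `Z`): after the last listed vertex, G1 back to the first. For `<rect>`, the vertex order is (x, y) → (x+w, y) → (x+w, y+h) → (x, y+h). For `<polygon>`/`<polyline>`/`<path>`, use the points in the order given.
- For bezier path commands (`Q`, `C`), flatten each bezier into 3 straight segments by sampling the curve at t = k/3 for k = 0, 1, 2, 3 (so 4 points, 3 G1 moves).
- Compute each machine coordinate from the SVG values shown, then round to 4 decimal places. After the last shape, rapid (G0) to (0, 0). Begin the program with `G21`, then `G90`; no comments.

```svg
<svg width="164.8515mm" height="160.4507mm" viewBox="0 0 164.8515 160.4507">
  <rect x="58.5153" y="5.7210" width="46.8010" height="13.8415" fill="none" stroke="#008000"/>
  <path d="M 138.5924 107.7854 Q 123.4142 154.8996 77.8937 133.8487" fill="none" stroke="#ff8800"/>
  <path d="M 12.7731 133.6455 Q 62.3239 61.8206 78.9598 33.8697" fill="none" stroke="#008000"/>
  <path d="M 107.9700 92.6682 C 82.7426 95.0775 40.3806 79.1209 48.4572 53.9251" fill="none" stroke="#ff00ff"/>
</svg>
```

viewBox `0 0 164.8515 160.4507` with mm width/height → 1 unit = 1 mm. Flip: y_m = 160.4507 − y_svg.

**Shape 1** — `<rect>` rectangle, stroke `#008000` → cut (S830, F1125). Machine vertices: (58.5153,154.7297) → (105.3163,154.7297) → (105.3163,140.8882) → (58.5153,140.8882) → (58.5153,154.7297). Closed: final G1 returns to the first vertex.

**Shape 2** — `<path>` quadratic bezier, stroke `#ff8800` → engrave (S306, F3271). Control points (SVG): P0=(138.5924,107.7854), P1=(123.4142,154.8996), P2=(77.8937,133.8487); sampled at t=k/3. Machine vertices: (138.5924,52.6653) → (125.1022,28.8297) → (104.8693,20.1420) → (77.8937,26.6020). Open path.

**Shape 3** — `<path>` quadratic bezier, stroke `#008000` → cut (S830, F1125). Control points (SVG): P0=(12.7731,133.6455), P1=(62.3239,61.8206), P2=(78.9598,33.8697); sampled at t=k/3. Machine vertices: (12.7731,26.8052) → (42.1498,69.8136) → (64.2120,103.0722) → (78.9598,126.5810). Open path.

**Shape 4** — `<path>` cubic bezier, stroke `#ff00ff` → score (S477, F1802). Control points (SVG): P0=(107.9700,92.6682), P1=(82.7426,95.0775), P2=(40.3806,79.1209), P3=(48.4572,53.9251); sampled at t=k/3. Machine vertices: (107.9700,67.7825) → (79.5338,71.1571) → (54.6908,84.7476) → (48.4572,106.5256). Open path.

G21
G90
G0 X58.5153 Y154.7297
M3 S830
G01 X105.3163 Y154.7297 F1125
G01 X105.3163 Y140.8882
G01 X58.5153 Y140.8882
G01 X58.5153 Y154.7297
M5
G0 X138.5924 Y52.6653
M3 S306
G01 X125.1022 Y28.8297 F3271
G01 X104.8693 Y20.1420
G01 X77.8937 Y26.6020
M5
G0 X12.7731 Y26.8052
M3 S830
G01 X42.1498 Y69.8136 F1125
G01 X64.2120 Y103.0722
G01 X78.9598 Y126.5810
M5
G0 X107.9700 Y67.7825
M3 S477
G01 X79.5338 Y71.1571 F1802
G01 X54.6908 Y84.7476
G01 X48.4572 Y106.5256
M5
G0 X0.0000 Y0.0000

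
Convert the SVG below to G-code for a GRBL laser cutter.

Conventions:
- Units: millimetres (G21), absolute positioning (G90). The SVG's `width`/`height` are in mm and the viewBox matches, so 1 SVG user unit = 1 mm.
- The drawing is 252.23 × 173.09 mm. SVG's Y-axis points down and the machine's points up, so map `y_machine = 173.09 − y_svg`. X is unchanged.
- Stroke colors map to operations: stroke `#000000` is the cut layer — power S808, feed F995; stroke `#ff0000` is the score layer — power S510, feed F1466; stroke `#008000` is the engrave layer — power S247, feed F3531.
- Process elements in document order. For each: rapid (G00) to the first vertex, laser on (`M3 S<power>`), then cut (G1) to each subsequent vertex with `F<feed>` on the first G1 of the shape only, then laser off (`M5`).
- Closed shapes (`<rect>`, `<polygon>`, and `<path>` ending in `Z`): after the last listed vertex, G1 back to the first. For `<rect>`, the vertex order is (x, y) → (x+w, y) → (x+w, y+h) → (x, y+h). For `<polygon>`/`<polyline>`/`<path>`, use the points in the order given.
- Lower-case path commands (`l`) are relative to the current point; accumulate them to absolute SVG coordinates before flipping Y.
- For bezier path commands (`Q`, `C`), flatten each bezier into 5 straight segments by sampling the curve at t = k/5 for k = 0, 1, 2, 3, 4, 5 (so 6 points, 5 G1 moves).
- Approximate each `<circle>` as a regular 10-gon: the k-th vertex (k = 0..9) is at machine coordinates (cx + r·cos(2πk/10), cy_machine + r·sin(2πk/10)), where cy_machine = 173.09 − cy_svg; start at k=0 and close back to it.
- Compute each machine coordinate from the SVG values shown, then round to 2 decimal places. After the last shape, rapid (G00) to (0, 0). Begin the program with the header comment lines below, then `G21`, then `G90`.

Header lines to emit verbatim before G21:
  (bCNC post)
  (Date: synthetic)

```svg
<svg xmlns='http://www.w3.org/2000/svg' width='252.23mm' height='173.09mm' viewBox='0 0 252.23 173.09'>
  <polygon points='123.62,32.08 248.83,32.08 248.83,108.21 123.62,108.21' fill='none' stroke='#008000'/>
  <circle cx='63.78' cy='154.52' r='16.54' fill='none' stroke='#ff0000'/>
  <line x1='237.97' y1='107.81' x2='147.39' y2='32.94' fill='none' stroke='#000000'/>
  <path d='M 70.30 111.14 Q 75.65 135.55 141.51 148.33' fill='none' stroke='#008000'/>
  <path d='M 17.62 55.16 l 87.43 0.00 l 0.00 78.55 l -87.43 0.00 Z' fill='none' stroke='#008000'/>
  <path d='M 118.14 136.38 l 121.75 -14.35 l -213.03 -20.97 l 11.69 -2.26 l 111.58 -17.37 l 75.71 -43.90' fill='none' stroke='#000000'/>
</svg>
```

1 u = 1 mm; y_m = 173.09 − y.

[1] `<polygon>` rectangle, #008000→engrave S247 F3531: (123.62,141.01) → (248.83,141.01) → (248.83,64.88) → (123.62,64.88) → (123.62,141.01) (closed)

[2] `<circle>` circle, #ff0000→score S510 F1466: (80.32,18.57) → (77.16,28.29) → (68.89,34.30) → (58.67,34.30) → (50.40,28.29) → (47.24,18.57) → (50.40,8.85) → (58.67,2.84) → (68.89,2.84) → (77.16,8.85) → (80.32,18.57) (closed)

[3] `<line>` line segment, #000000→cut S808 F995: (237.97,65.28) → (147.39,140.15)

[4] `<path>` quadratic bezier, #008000→engrave S247 F3531: (70.30,61.95) → (74.86,52.65) → (84.26,44.28) → (98.50,36.84) → (117.59,30.34) → (141.51,24.76)

[5] `<path>` rectangle, #008000→engrave S247 F3531: (17.62,117.93) → (105.05,117.93) → (105.05,39.38) → (17.62,39.38) → (17.62,117.93) (closed)

[6] `<path>` open polyline, #000000→cut S808 F995: (118.14,36.71) → (239.89,51.06) → (26.86,72.03) → (38.55,74.29) → (150.13,91.66) → (225.84,135.56)

(bCNC post)
(Date: synthetic)
G21
G90
G00 X123.62 Y141.01
M3 S247
G1 X248.83 Y141.01 F3531
G1 X248.83 Y64.88
G1 X123.62 Y64.88
G1 X123.62 Y141.01
M5
G00 X80.32 Y18.57
M3 S510
G1 X77.16 Y28.29 F1466
G1 X68.89 Y34.30
G1 X58.67 Y34.30
G1 X50.40 Y28.29
G1 X47.24 Y18.57
G1 X50.40 Y8.85
G1 X58.67 Y2.84
G1 X68.89 Y2.84
G1 X77.16 Y8.85
G1 X80.32 Y18.57
M5
G00 X237.97 Y65.28
M3 S808
G1 X147.39 Y140.15 F995
M5
G00 X70.30 Y61.95
M3 S247
G1 X74.86 Y52.65 F3531
G1 X84.26 Y44.28
G1 X98.50 Y36.84
G1 X117.59 Y30.34
G1 X141.51 Y24.76
M5
G00 X17.62 Y117.93
M3 S247
G1 X105.05 Y117.93 F3531
G1 X105.05 Y39.38
G1 X17.62 Y39.38
G1 X17.62 Y117.93
M5
G00 X118.14 Y36.71
M3 S808
G1 X239.89 Y51.06 F995
G1 X26.86 Y72.03
G1 X38.55 Y74.29
G1 X150.13 Y91.66
G1 X225.84 Y135.56
M5
G00 X0.00 Y0.00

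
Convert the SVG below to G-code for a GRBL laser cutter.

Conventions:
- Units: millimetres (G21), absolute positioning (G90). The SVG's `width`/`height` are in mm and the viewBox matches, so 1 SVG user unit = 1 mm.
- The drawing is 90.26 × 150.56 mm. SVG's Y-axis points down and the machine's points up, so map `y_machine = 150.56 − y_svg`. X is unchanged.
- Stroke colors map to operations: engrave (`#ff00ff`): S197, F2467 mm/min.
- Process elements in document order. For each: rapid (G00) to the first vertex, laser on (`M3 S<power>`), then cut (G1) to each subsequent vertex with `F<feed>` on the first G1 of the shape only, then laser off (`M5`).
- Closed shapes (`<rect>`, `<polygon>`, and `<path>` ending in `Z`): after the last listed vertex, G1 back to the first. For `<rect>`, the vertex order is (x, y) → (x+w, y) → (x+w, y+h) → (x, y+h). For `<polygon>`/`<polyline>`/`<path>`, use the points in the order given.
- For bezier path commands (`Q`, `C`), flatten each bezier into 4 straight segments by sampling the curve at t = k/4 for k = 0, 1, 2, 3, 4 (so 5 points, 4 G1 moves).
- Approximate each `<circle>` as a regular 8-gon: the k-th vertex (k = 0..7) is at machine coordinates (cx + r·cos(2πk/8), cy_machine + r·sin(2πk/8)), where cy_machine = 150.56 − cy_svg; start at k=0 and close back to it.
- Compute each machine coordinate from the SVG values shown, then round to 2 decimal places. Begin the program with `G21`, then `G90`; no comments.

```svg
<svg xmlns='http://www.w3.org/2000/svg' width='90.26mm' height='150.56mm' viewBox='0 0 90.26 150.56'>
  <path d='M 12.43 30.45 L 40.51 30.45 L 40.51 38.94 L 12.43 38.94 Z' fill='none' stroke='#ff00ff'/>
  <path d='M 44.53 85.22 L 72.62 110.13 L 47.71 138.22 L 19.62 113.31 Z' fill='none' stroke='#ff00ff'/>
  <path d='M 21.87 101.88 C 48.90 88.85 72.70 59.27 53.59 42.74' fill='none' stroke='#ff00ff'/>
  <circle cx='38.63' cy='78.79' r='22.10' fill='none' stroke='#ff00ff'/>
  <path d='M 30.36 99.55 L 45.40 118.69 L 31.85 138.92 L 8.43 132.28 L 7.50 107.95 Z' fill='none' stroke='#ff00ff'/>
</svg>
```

1 u = 1 mm; y_m = 150.56 − y.

[1] `<path>` rectangle, #ff00ff→engrave S197 F2467: (12.43,120.11) → (40.51,120.11) → (40.51,111.62) → (12.43,111.62) → (12.43,120.11) (closed)

[2] `<path>` regular polygon, #ff00ff→engrave S197 F2467: (44.53,65.34) → (72.62,40.43) → (47.71,12.34) → (19.62,37.25) → (44.53,65.34) (closed)

[3] `<path>` cubic bezier, #ff00ff→engrave S197 F2467: (21.87,48.68) → (40.92,61.09) → (55.03,76.94) → (60.50,93.44) → (53.59,107.82)

[4] `<circle>` circle, #ff00ff→engrave S197 F2467: (60.73,71.77) → (54.26,87.40) → (38.63,93.87) → (23.00,87.40) → (16.53,71.77) → (23.00,56.14) → (38.63,49.67) → (54.26,56.14) → (60.73,71.77) (closed)

[5] `<path>` regular polygon, #ff00ff→engrave S197 F2467: (30.36,51.01) → (45.40,31.87) → (31.85,11.64) → (8.43,18.28) → (7.50,42.61) → (30.36,51.01) (closed)

G21
G90
G00 X12.43 Y120.11
M3 S197
G1 X40.51 Y120.11 F2467
G1 X40.51 Y111.62
G1 X12.43 Y111.62
G1 X12.43 Y120.11
M5
G00 X44.53 Y65.34
M3 S197
G1 X72.62 Y40.43 F2467
G1 X47.71 Y12.34
G1 X19.62 Y37.25
G1 X44.53 Y65.34
M5
G00 X21.87 Y48.68
M3 S197
G1 X40.92 Y61.09 F2467
G1 X55.03 Y76.94
G1 X60.50 Y93.44
G1 X53.59 Y107.82
M5
G00 X60.73 Y71.77
M3 S197
G1 X54.26 Y87.40 F2467
G1 X38.63 Y93.87
G1 X23.00 Y87.40
G1 X16.53 Y71.77
G1 X23.00 Y56.14
G1 X38.63 Y49.67
G1 X54.26 Y56.14
G1 X60.73 Y71.77
M5
G00 X30.36 Y51.01
M3 S197
G1 X45.40 Y31.87 F2467
G1 X31.85 Y11.64
G1 X8.43 Y18.28
G1 X7.50 Y42.61
G1 X30.36 Y51.01
M5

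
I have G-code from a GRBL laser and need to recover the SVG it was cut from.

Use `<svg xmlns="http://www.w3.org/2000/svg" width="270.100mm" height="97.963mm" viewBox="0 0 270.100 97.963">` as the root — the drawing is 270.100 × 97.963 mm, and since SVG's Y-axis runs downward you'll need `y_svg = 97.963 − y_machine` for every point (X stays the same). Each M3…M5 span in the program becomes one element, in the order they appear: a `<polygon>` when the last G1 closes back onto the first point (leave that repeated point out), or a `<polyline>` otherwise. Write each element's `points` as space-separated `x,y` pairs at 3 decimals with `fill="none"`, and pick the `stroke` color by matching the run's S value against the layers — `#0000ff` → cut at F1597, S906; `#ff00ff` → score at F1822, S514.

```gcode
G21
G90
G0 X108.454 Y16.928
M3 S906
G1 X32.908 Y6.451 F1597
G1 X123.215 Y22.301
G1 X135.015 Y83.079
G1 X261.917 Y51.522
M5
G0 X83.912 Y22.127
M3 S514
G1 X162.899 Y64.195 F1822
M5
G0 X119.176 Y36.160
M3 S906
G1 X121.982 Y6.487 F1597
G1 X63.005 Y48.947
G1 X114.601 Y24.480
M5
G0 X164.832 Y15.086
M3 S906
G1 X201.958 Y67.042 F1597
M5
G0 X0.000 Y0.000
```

<svg xmlns="http://www.w3.org/2000/svg" width="270.100mm" height="97.963mm" viewBox="0 0 270.100 97.963">
  <polyline points="108.454,81.035 32.908,91.512 123.215,75.662 135.015,14.884 261.917,46.441" fill="none" stroke="#0000ff"/>
  <polyline points="83.912,75.836 162.899,33.768" fill="none" stroke="#ff00ff"/>
  <polyline points="119.176,61.803 121.982,91.476 63.005,49.016 114.601,73.483" fill="none" stroke="#0000ff"/>
  <polyline points="164.832,82.877 201.958,30.921" fill="none" stroke="#0000ff"/>
</svg>

Each laser-on run becomes one SVG element. Flip Y back into SVG space with y_svg = 97.963 − y_machine.

Run 1: power S906 maps to stroke `#0000ff` (cut). The run is open, so emit a `<polyline>` with points (Y-flipped): 108.454,81.035 32.908,91.512 123.215,75.662 135.015,14.884 261.917,46.441.

Run 2: S514 ⇒ score layer `#ff00ff`. The run is open, so emit a `<polyline>` with points (Y-flipped): 83.912,75.836 162.899,33.768.

Run 3: S906 ⇒ cut layer `#0000ff`. The run is open, so emit a `<polyline>` with points (Y-flipped): 119.176,61.803 121.982,91.476 63.005,49.016 114.601,73.483.

Run 4: power S906 maps to stroke `#0000ff` (cut). The run is open, so emit a `<polyline>` with points (Y-flipped): 164.832,82.877 201.958,30.921.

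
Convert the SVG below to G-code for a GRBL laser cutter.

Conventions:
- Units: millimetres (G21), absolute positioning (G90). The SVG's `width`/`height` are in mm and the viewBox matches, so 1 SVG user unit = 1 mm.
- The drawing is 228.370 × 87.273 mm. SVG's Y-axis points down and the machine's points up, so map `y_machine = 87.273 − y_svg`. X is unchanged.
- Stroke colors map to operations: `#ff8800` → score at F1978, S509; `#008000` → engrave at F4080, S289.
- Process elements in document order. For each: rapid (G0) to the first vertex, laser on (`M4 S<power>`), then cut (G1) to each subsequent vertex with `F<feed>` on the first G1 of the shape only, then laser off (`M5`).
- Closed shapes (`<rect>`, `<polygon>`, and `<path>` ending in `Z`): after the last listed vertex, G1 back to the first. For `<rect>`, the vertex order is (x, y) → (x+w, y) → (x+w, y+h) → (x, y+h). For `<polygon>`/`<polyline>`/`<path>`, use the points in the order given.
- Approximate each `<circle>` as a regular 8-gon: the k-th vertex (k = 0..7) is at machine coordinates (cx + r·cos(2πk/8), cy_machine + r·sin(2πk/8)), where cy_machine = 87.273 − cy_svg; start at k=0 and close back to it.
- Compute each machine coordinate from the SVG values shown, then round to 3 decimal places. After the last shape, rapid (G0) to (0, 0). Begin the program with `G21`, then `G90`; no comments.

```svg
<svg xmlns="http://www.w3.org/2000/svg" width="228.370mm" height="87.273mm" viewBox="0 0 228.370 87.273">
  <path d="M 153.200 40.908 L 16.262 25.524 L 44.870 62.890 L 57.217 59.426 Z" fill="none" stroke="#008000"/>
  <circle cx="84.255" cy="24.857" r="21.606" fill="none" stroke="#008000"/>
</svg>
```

G21
G90
G0 X153.200 Y46.365
M4 S289
G1 X16.262 Y61.749 F4080
G1 X44.870 Y24.383
G1 X57.217 Y27.847
G1 X153.200 Y46.365
M5
G0 X105.861 Y62.416
M4 S289
G1 X99.533 Y77.694 F4080
G1 X84.255 Y84.022
G1 X68.977 Y77.694
G1 X62.649 Y62.416
G1 X68.977 Y47.138
G1 X84.255 Y40.810
G1 X99.533 Y47.138
G1 X105.861 Y62.416
M5
G0 X0.000 Y0.000

viewBox `0 0 228.370 87.273` with mm width/height → 1 unit = 1 mm. Flip: y_m = 87.273 − y_svg.

**Shape 1** — `<path>` closed polygon, stroke `#008000` → engrave (S289, F4080). Machine vertices: (153.200,46.365) → (16.262,61.749) → (44.870,24.383) → (57.217,27.847) → (153.200,46.365). Closed: final G1 returns to the first vertex.

**Shape 2** — `<circle>` circle, stroke `#008000` → engrave (S289, F4080). Machine vertices: (105.861,62.416) → (99.533,77.694) → (84.255,84.022) → (68.977,77.694) → (62.649,62.416) → (68.977,47.138) → (84.255,40.810) → (99.533,47.138) → (105.861,62.416). Closed: final G1 returns to the first vertex.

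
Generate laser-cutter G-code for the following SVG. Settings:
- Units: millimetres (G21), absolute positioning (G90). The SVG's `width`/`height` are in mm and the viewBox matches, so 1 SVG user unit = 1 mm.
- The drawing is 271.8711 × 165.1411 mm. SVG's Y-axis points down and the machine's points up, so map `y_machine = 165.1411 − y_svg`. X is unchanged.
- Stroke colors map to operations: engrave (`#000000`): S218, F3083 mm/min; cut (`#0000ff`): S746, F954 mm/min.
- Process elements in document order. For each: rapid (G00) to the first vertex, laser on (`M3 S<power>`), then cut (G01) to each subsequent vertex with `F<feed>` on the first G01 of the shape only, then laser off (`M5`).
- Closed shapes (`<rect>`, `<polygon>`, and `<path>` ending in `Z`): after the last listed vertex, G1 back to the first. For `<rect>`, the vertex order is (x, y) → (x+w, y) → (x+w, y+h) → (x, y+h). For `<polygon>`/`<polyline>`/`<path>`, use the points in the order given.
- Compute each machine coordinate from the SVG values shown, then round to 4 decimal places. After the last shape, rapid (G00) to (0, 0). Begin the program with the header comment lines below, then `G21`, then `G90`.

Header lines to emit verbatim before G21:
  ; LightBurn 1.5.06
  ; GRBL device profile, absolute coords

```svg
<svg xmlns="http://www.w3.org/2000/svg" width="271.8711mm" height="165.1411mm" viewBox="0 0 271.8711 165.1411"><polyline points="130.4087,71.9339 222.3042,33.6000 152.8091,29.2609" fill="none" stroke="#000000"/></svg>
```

Since the viewBox matches the mm dimensions, user units are millimetres directly. The only transform is the Y-flip y_m = 165.1411 − y_svg.

Shape 1 is a open polyline drawn with `<polyline>`. Its stroke #000000 means engrave at S218, F3083. After flipping Y the toolpath is (130.4087,93.2072) → (222.3042,131.5411) → (152.8091,135.8802).

; LightBurn 1.5.06
; GRBL device profile, absolute coords
G21
G90
G00 X130.4087 Y93.2072
M3 S218
G01 X222.3042 Y131.5411 F3083
G01 X152.8091 Y135.8802
M5
G00 X0.0000 Y0.0000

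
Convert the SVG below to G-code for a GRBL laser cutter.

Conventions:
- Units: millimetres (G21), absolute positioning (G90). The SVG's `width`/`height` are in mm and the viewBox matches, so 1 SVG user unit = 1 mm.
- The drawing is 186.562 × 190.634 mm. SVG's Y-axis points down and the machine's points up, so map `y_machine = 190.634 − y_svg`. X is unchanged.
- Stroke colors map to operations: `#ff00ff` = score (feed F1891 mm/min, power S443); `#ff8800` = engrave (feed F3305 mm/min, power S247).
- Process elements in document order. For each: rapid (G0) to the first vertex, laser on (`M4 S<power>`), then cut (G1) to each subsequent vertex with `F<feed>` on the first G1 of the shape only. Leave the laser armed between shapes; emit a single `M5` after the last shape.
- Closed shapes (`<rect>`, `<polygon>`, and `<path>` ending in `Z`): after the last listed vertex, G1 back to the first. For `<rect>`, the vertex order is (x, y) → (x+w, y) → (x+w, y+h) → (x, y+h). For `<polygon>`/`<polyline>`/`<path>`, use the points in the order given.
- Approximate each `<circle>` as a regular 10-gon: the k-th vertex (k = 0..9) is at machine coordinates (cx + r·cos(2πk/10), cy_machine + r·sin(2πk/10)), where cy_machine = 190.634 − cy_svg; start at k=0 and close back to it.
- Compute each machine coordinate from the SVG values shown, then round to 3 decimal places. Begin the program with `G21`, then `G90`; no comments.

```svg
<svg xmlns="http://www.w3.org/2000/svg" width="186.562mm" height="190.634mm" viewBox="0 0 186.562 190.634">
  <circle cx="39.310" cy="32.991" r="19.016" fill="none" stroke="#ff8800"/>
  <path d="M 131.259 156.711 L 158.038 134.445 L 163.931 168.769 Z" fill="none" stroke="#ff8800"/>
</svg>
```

1 u = 1 mm; y_m = 190.634 − y.

[1] `<circle>` circle, #ff8800→engrave S247 F3305: (58.326,157.643) → (54.694,168.820) → (45.186,175.728) → (33.434,175.728) → (23.926,168.820) → (20.294,157.643) → (23.926,146.466) → (33.434,139.558) → (45.186,139.558) → (54.694,146.466) → (58.326,157.643) (closed)

[2] `<path>` regular polygon, #ff8800→engrave S247 F3305: (131.259,33.923) → (158.038,56.189) → (163.931,21.865) → (131.259,33.923) (closed)

G21
G90
G0 X58.326 Y157.643
M4 S247
G1 X54.694 Y168.820 F3305
G1 X45.186 Y175.728
G1 X33.434 Y175.728
G1 X23.926 Y168.820
G1 X20.294 Y157.643
G1 X23.926 Y146.466
G1 X33.434 Y139.558
G1 X45.186 Y139.558
G1 X54.694 Y146.466
G1 X58.326 Y157.643
G0 X131.259 Y33.923
M4 S247
G1 X158.038 Y56.189 F3305
G1 X163.931 Y21.865
G1 X131.259 Y33.923
M5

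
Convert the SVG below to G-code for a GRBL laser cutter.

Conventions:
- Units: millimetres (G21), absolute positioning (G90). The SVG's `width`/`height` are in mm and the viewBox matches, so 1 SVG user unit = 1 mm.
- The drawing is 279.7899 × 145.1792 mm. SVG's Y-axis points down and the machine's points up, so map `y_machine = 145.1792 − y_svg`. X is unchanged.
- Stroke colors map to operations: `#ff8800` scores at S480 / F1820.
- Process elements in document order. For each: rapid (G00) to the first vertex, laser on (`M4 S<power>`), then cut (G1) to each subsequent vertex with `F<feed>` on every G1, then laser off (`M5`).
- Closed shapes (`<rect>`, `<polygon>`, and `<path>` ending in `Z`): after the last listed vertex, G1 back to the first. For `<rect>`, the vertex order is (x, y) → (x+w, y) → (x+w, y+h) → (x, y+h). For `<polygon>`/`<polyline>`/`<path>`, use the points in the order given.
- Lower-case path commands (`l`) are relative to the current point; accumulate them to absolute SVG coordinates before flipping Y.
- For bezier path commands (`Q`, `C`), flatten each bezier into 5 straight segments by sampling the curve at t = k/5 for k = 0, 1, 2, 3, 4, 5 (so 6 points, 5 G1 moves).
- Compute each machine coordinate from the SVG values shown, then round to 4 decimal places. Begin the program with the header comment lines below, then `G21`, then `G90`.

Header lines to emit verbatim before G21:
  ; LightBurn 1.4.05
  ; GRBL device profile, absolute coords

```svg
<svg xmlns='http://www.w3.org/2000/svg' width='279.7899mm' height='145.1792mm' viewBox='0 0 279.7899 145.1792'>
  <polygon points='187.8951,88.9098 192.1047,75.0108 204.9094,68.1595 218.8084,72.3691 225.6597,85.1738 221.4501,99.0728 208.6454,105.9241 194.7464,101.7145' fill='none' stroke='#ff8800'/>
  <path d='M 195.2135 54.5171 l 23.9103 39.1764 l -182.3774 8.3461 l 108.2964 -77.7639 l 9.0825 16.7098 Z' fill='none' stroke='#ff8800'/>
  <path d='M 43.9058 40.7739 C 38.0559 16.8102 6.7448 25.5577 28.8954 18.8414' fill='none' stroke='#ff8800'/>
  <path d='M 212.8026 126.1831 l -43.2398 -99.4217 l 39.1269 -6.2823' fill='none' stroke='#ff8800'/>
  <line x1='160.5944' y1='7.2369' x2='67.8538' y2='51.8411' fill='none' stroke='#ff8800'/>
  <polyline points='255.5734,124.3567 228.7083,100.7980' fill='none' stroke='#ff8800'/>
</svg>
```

1 u = 1 mm; y_m = 145.1792 − y.

[1] `<polygon>` regular polygon, #ff8800→score S480 F1820: (187.8951,56.2694) → (192.1047,70.1684) → (204.9094,77.0197) → (218.8084,72.8101) → (225.6597,60.0054) → (221.4501,46.1064) → (208.6454,39.2551) → (194.7464,43.4647) → (187.8951,56.2694) (closed)

[2] `<path>` closed polygon, #ff8800→score S480 F1820: (195.2135,90.6621) → (219.1238,51.4857) → (36.7464,43.1396) → (145.0428,120.9035) → (154.1253,104.1937) → (195.2135,90.6621) (closed)

[3] `<path>` cubic bezier, #ff8800→score S480 F1820: (43.9058,104.4053) → (37.9719,115.2436) → (29.7156,120.5436) → (22.9252,122.6177) → (21.3891,123.7783) → (28.8954,126.3378)

[4] `<path>` open polyline, #ff8800→score S480 F1820: (212.8026,18.9961) → (169.5628,118.4178) → (208.6897,124.7001)

[5] `<line>` line segment, #ff8800→score S480 F1820: (160.5944,137.9423) → (67.8538,93.3381)

[6] `<polyline>` line segment, #ff8800→score S480 F1820: (255.5734,20.8225) → (228.7083,44.3812)

; LightBurn 1.4.05
; GRBL device profile, absolute coords
G21
G90
G00 X187.8951 Y56.2694
M4 S480
G1 X192.1047 Y70.1684 F1820
G1 X204.9094 Y77.0197 F1820
G1 X218.8084 Y72.8101 F1820
G1 X225.6597 Y60.0054 F1820
G1 X221.4501 Y46.1064 F1820
G1 X208.6454 Y39.2551 F1820
G1 X194.7464 Y43.4647 F1820
G1 X187.8951 Y56.2694 F1820
M5
G00 X195.2135 Y90.6621
M4 S480
G1 X219.1238 Y51.4857 F1820
G1 X36.7464 Y43.1396 F1820
G1 X145.0428 Y120.9035 F1820
G1 X154.1253 Y104.1937 F1820
G1 X195.2135 Y90.6621 F1820
M5
G00 X43.9058 Y104.4053
M4 S480
G1 X37.9719 Y115.2436 F1820
G1 X29.7156 Y120.5436 F1820
G1 X22.9252 Y122.6177 F1820
G1 X21.3891 Y123.7783 F1820
G1 X28.8954 Y126.3378 F1820
M5
G00 X212.8026 Y18.9961
M4 S480
G1 X169.5628 Y118.4178 F1820
G1 X208.6897 Y124.7001 F1820
M5
G00 X160.5944 Y137.9423
M4 S480
G1 X67.8538 Y93.3381 F1820
M5
G00 X255.5734 Y20.8225
M4 S480
G1 X228.7083 Y44.3812 F1820
M5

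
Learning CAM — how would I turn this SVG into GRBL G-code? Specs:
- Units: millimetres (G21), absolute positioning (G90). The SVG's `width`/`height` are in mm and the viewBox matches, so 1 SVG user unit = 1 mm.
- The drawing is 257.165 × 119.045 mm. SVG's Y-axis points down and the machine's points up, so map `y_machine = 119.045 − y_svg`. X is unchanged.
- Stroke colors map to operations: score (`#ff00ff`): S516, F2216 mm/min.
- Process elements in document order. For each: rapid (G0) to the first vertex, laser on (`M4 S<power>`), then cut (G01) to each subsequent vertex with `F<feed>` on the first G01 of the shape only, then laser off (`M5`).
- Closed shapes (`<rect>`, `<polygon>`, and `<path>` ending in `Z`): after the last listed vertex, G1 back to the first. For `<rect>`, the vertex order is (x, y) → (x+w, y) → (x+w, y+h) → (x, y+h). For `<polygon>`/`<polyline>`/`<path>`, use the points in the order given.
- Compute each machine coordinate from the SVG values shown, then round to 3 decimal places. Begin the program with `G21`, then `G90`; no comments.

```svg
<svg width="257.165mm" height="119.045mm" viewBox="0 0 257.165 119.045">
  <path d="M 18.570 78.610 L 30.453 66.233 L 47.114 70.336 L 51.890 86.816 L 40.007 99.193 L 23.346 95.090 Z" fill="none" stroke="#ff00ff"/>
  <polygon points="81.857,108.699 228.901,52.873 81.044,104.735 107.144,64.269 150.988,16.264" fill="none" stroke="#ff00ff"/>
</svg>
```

G21
G90
G0 X18.570 Y40.435
M4 S516
G01 X30.453 Y52.812 F2216
G01 X47.114 Y48.709
G01 X51.890 Y32.229
G01 X40.007 Y19.852
G01 X23.346 Y23.955
G01 X18.570 Y40.435
M5
G0 X81.857 Y10.346
M4 S516
G01 X228.901 Y66.172 F2216
G01 X81.044 Y14.310
G01 X107.144 Y54.776
G01 X150.988 Y102.781
G01 X81.857 Y10.346
M5

Since the viewBox matches the mm dimensions, user units are millimetres directly. The only transform is the Y-flip y_m = 119.045 − y_svg.

Shape 1 is a regular polygon drawn with `<path>`. Its stroke #ff00ff means score at S516, F2216. After flipping Y the toolpath is (18.570,40.435) → (30.453,52.812) → (47.114,48.709) → (51.890,32.229) → (40.007,19.852) → (23.346,23.955) → (18.570,40.435), returning to the start.

Shape 2 is a closed polygon drawn with `<polygon>`. Its stroke #ff00ff means score at S516, F2216. After flipping Y the toolpath is (81.857,10.346) → (228.901,66.172) → (81.044,14.310) → (107.144,54.776) → (150.988,102.781) → (81.857,10.346), returning to the start.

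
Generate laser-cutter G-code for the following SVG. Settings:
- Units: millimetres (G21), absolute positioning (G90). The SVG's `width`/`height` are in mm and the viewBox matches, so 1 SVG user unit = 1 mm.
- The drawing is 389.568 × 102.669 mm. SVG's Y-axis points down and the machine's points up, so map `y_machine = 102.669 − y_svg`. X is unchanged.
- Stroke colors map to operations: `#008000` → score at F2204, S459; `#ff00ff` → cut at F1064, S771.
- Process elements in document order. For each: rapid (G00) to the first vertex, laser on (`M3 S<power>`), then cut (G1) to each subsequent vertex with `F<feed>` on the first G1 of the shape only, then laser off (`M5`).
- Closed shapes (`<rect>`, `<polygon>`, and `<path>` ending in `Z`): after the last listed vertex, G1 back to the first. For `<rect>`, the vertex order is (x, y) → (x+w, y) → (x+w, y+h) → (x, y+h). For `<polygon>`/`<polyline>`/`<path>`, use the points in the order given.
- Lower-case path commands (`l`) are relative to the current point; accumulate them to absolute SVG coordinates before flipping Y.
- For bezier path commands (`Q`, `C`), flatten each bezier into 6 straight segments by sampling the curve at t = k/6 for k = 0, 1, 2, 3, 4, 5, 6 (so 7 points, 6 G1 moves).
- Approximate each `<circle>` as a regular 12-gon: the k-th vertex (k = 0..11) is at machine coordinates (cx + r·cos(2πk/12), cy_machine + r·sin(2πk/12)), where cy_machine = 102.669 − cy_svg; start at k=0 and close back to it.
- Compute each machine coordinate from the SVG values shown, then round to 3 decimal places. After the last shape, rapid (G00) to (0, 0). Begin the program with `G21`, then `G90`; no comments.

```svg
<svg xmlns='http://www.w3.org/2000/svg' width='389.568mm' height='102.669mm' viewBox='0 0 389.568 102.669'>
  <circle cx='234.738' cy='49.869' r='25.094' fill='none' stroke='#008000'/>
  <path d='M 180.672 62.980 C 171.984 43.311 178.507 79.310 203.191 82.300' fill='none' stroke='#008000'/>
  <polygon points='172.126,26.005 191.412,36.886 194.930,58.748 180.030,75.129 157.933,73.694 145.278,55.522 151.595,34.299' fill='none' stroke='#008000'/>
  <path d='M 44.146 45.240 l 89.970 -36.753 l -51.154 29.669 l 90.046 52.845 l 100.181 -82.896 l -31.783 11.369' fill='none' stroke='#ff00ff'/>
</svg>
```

G21
G90
G00 X259.832 Y52.800
M3 S459
G1 X256.470 Y65.347 F2204
G1 X247.285 Y74.532
G1 X234.738 Y77.894
G1 X222.191 Y74.532
G1 X213.006 Y65.347
G1 X209.644 Y52.800
G1 X213.006 Y40.253
G1 X222.191 Y31.068
G1 X234.738 Y27.706
G1 X247.285 Y31.068
G1 X256.470 Y40.253
G1 X259.832 Y52.800
M5
G00 X180.672 Y39.689
M3 S459
G1 X177.609 Y45.295 F2204
G1 X177.164 Y44.086
G1 X179.417 Y38.526
G1 X184.451 Y31.078
G1 X192.349 Y24.204
G1 X203.191 Y20.369
M5
G00 X172.126 Y76.664
M3 S459
G1 X191.412 Y65.783 F2204
G1 X194.930 Y43.921
G1 X180.030 Y27.540
G1 X157.933 Y28.975
G1 X145.278 Y47.147
G1 X151.595 Y68.370
G1 X172.126 Y76.664
M5
G00 X44.146 Y57.429
M3 S771
G1 X134.116 Y94.182 F1064
G1 X82.962 Y64.513
G1 X173.008 Y11.668
G1 X273.189 Y94.564
G1 X241.406 Y83.195
M5
G00 X0.000 Y0.000

viewBox `0 0 389.568 102.669` with mm width/height → 1 unit = 1 mm. Flip: y_m = 102.669 − y_svg.

**Shape 1** — `<circle>` circle, stroke `#008000` → score (S459, F2204). Machine vertices: (259.832,52.800) → (256.470,65.347) → (247.285,74.532) → (234.738,77.894) → (222.191,74.532) → (213.006,65.347) → (209.644,52.800) → (213.006,40.253) → (222.191,31.068) → (234.738,27.706) → (247.285,31.068) → (256.470,40.253) → (259.832,52.800). Closed: final G1 returns to the first vertex.

**Shape 2** — `<path>` cubic bezier, stroke `#008000` → score (S459, F2204). Control points (SVG): P0=(180.672,62.980), P1=(171.984,43.311), P2=(178.507,79.310), P3=(203.191,82.300); sampled at t=k/6. Machine vertices: (180.672,39.689) → (177.609,45.295) → (177.164,44.086) → (179.417,38.526) → (184.451,31.078) → (192.349,24.204) → (203.191,20.369). Open path.

**Shape 3** — `<polygon>` regular polygon, stroke `#008000` → score (S459, F2204). Machine vertices: (172.126,76.664) → (191.412,65.783) → (194.930,43.921) → (180.030,27.540) → (157.933,28.975) → (145.278,47.147) → (151.595,68.370) → (172.126,76.664). Closed: final G1 returns to the first vertex.

**Shape 4** — `<path>` open polyline, stroke `#ff00ff` → cut (S771, F1064). Machine vertices: (44.146,57.429) → (134.116,94.182) → (82.962,64.513) → (173.008,11.668) → (273.189,94.564) → (241.406,83.195). Open path.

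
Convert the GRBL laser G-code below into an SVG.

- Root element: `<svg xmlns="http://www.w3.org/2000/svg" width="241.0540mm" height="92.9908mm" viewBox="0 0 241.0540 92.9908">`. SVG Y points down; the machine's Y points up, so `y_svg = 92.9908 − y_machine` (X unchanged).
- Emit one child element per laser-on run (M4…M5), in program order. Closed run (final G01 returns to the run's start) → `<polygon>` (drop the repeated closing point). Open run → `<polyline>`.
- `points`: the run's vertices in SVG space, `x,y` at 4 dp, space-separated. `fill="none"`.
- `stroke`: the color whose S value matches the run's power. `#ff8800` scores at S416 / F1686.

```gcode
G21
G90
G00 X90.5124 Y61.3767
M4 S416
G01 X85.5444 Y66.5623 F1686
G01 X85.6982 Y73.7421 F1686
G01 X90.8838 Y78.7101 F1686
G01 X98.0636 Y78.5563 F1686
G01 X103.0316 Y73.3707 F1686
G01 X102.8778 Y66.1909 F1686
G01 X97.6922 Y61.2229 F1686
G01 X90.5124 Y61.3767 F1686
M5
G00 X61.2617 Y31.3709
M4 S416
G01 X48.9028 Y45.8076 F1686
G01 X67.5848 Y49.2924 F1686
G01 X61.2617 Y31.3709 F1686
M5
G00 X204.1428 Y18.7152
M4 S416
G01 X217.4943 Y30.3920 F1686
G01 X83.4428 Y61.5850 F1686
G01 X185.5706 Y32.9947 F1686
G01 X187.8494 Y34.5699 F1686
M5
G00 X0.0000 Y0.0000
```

Machine Y-up, SVG Y-down with viewBox height 92.9908, so y_svg = 92.9908 − y_machine; X carries over. Every run uses S416, so all elements get stroke `#ff8800` (score).

Run 1: The run returns to its start, so emit a `<polygon>` with points (Y-flipped): 90.5124,31.6141 85.5444,26.4285 85.6982,19.2487 90.8838,14.2807 98.0636,14.4345 103.0316,19.6201 102.8778,26.7999 97.6922,31.7679.

Run 2: The run returns to its start, so emit a `<polygon>` with points (Y-flipped): 61.2617,61.6199 48.9028,47.1832 67.5848,43.6984.

Run 3: The run is open, so emit a `<polyline>` with points (Y-flipped): 204.1428,74.2756 217.4943,62.5988 83.4428,31.4058 185.5706,59.9961 187.8494,58.4209.

<svg xmlns="http://www.w3.org/2000/svg" width="241.0540mm" height="92.9908mm" viewBox="0 0 241.0540 92.9908">
  <polygon points="90.5124,31.6141 85.5444,26.4285 85.6982,19.2487 90.8838,14.2807 98.0636,14.4345 103.0316,19.6201 102.8778,26.7999 97.6922,31.7679" fill="none" stroke="#ff8800"/>
  <polygon points="61.2617,61.6199 48.9028,47.1832 67.5848,43.6984" fill="none" stroke="#ff8800"/>
  <polyline points="204.1428,74.2756 217.4943,62.5988 83.4428,31.4058 185.5706,59.9961 187.8494,58.4209" fill="none" stroke="#ff8800"/>
</svg>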